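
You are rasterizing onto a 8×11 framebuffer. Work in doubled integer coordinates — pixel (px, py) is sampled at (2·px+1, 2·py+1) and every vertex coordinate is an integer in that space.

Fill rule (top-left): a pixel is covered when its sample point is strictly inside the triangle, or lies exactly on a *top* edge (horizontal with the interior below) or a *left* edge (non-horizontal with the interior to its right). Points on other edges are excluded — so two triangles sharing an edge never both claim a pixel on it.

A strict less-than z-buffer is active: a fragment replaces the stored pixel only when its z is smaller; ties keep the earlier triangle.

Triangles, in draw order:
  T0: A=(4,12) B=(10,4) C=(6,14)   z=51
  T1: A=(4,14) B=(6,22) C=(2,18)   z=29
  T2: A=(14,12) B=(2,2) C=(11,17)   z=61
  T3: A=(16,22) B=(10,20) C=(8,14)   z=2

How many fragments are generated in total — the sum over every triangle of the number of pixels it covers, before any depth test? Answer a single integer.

T0:
  2·area = 28
  edge (4, 12)→(10, 4): d=(6,-8) top-left  bias=+0
  edge (10, 4)→(6, 14): d=(-4,10) right/bottom  bias=-1
  edge (6, 14)→(4, 12): d=(-2,-2) top-left  bias=+0
    (0,4)@(1, 9): e=[-42,70,0] → .  [on edge]
    (3,4)@(7, 9): e=[6,10,12] → X
    (4,4)@(9, 9): e=[22,-10,16] → .
    (1,5)@(3, 11): e=[-14,42,0] → .  [on edge]
    (2,5)@(5, 11): e=[2,22,4] → X
    (4,5)@(9, 11): e=[34,-18,12] → .
    (2,6)@(5, 13): e=[14,14,0] → X  [on edge]
    (3,6)@(7, 13): e=[30,-6,4] → .
    (2,7)@(5, 15): e=[26,6,-4] → .
    (3,7)@(7, 15): e=[42,-14,0] → .  [on edge]
    (4,8)@(9, 17): e=[70,-42,0] → .  [on edge]
    (5,9)@(11, 19): e=[98,-70,0] → .  [on edge]
    (6,10)@(13, 21): e=[126,-98,0] → .  [on edge]
  covered (4 px):
    . . . . . . . .
    . . . . . . . .
    . . . . . . . .
    . . . . . . . .
    . . . X . . . .
    . . X X . . . .
    . . X . . . . .
    . . . . . . . .
    . . . . . . . .
    . . . . . . . .
    . . . . . . . .
T1:
  2·area = 24
  edge (4, 14)→(6, 22): d=(2,8) right/bottom  bias=-1
  edge (6, 22)→(2, 18): d=(-4,-4) top-left  bias=+0
  edge (2, 18)→(4, 14): d=(2,-4) top-left  bias=+0
    (0,8)@(1, 17): e=[30,0,-6] → .  [on edge]
    (1,8)@(3, 17): e=[14,8,2] → X
    (2,8)@(5, 17): e=[-2,16,10] → .
    (1,9)@(3, 19): e=[18,0,6] → X  [on edge]
    (2,9)@(5, 19): e=[2,8,14] → X
    (3,9)@(7, 19): e=[-14,16,22] → .
    (1,10)@(3, 21): e=[22,-8,10] → .
    (2,10)@(5, 21): e=[6,0,18] → X  [on edge]
    (3,10)@(7, 21): e=[-10,8,26] → .
  covered (4 px):
    . . . . . . . .
    . . . . . . . .
    . . . . . . . .
    . . . . . . . .
    . . . . . . . .
    . . . . . . . .
    . . . . . . . .
    . . . . . . . .
    . X . . . . . .
    . X X . . . . .
    . . X . . . . .
T2:
  2·area = 90  (B↔C swapped to make it positive)
  edge (14, 12)→(11, 17): d=(-3,5) right/bottom  bias=-1
  edge (11, 17)→(2, 2): d=(-9,-15) top-left  bias=+0
  edge (2, 2)→(14, 12): d=(12,10) right/bottom  bias=-1
    (1,1)@(3, 3): e=[82,6,2] → X
    (2,1)@(5, 3): e=[72,36,-18] → .
    (1,2)@(3, 5): e=[76,-12,26] → .
    (2,2)@(5, 5): e=[66,18,6] → X
    (3,2)@(7, 5): e=[56,48,-14] → .
    (2,3)@(5, 7): e=[60,0,30] → X  [on edge]
    (3,3)@(7, 7): e=[50,30,10] → X
    (4,3)@(9, 7): e=[40,60,-10] → .
    (2,4)@(5, 9): e=[54,-18,54] → .
    (3,4)@(7, 9): e=[44,12,34] → X
    (4,4)@(9, 9): e=[34,42,14] → X
    (5,4)@(11, 9): e=[24,72,-6] → .
    (5,8)@(11, 17): e=[0,0,90] → .  [on edge]
  covered (12 px):
    . . . . . . . .
    . X . . . . . .
    . . X . . . . .
    . . X X . . . .
    . . . X X . . .
    . . . . X X . .
    . . . . X X X .
    . . . . . X . .
    . . . . . . . .
    . . . . . . . .
    . . . . . . . .
T3:
  2·area = 32
  edge (16, 22)→(10, 20): d=(-6,-2) top-left  bias=+0
  edge (10, 20)→(8, 14): d=(-2,-6) top-left  bias=+0
  edge (8, 14)→(16, 22): d=(8,8) right/bottom  bias=-1
    (2,2)@(5, 5): e=[80,0,-48] → .  [on edge]
    (0,3)@(1, 7): e=[60,-28,0] → .  [on edge]
    (1,4)@(3, 9): e=[52,-20,0] → .  [on edge]
    (2,5)@(5, 11): e=[44,-12,0] → .  [on edge]
    (3,5)@(7, 11): e=[48,0,-16] → .  [on edge]
    (3,6)@(7, 13): e=[36,-4,0] → .  [on edge]
    (4,7)@(9, 15): e=[28,4,0] → .  [on edge]
    (0,8)@(1, 17): e=[0,-48,80] → .  [on edge]
    (4,8)@(9, 17): e=[16,0,16] → X  [on edge]
    (5,8)@(11, 17): e=[20,12,0] → .  [on edge]
    (3,9)@(7, 19): e=[0,-16,48] → .  [on edge]
    (4,9)@(9, 19): e=[4,-4,32] → .
    (6,9)@(13, 19): e=[12,20,0] → .  [on edge]
    (6,10)@(13, 21): e=[0,16,16] → X  [on edge]
    (7,10)@(15, 21): e=[4,28,0] → .  [on edge]
  covered (3 px):
    . . . . . . . .
    . . . . . . . .
    . . . . . . . .
    . . . . . . . .
    . . . . . . . .
    . . . . . . . .
    . . . . . . . .
    . . . . . . . .
    . . . . X . . .
    . . . . . X . .
    . . . . . . X .

Final: 23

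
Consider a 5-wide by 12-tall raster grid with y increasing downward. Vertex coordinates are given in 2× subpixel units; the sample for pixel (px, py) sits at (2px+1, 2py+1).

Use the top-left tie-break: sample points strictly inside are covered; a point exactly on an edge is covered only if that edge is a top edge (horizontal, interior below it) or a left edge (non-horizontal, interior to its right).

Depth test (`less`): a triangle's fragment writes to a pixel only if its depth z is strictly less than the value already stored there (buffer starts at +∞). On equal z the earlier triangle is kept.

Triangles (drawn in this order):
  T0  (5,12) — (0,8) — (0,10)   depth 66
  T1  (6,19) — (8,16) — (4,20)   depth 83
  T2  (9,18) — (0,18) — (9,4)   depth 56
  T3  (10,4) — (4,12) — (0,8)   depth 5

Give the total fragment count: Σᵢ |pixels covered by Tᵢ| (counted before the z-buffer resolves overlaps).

T0:
  2·area = 10  (B↔C swapped to make it positive)
  edge (5, 12)→(0, 10): d=(-5,-2) top-left  bias=+0
  edge (0, 10)→(0, 8): d=(0,-2) top-left  bias=+0
  edge (0, 8)→(5, 12): d=(5,4) right/bottom  bias=-1
    (0,4)@(1, 9): e=[7,2,1] → █
    (1,4)@(3, 9): e=[11,6,-7] → ·
    (0,5)@(1, 11): e=[-3,2,11] → ·
    (1,5)@(3, 11): e=[1,6,3] → █
    (2,5)@(5, 11): e=[5,10,-5] → ·
    (1,6)@(3, 13): e=[-9,6,13] → ·
  covered (2 px):
    · · · · ·
    · · · · ·
    · · · · ·
    · · · · ·
    █ · · · ·
    · █ · · ·
    · · · · ·
    · · · · ·
    · · · · ·
    · · · · ·
    · · · · ·
    · · · · ·
T1:
  2·area = 4  (B↔C swapped to make it positive)
  edge (6, 19)→(4, 20): d=(-2,1) right/bottom  bias=-1
  edge (4, 20)→(8, 16): d=(4,-4) top-left  bias=+0
  edge (8, 16)→(6, 19): d=(-2,3) right/bottom  bias=-1
    (4,7)@(9, 15): e=[5,0,-1] → ·  [on edge]
    (3,8)@(7, 17): e=[3,0,1] → █  [on edge]
    (4,8)@(9, 17): e=[1,8,-5] → ·
    (2,9)@(5, 19): e=[1,0,3] → █  [on edge]
    (3,9)@(7, 19): e=[-1,8,-3] → ·
    (1,10)@(3, 21): e=[-1,0,5] → ·  [on edge]
    (2,10)@(5, 21): e=[-3,8,-1] → ·
    (0,11)@(1, 23): e=[-3,0,7] → ·  [on edge]
  covered (2 px):
    · · · · ·
    · · · · ·
    · · · · ·
    · · · · ·
    · · · · ·
    · · · · ·
    · · · · ·
    · · · · ·
    · · · █ ·
    · · █ · ·
    · · · · ·
    · · · · ·
T2:
  2·area = 126
  edge (9, 18)→(0, 18): d=(-9,0) right/bottom  bias=-1
  edge (0, 18)→(9, 4): d=(9,-14) top-left  bias=+0
  edge (9, 4)→(9, 18): d=(0,14) right/bottom  bias=-1
    (4,0)@(9, 1): e=[153,-27,0] → ·  [on edge]
    (4,1)@(9, 3): e=[135,-9,0] → ·  [on edge]
    (4,2)@(9, 5): e=[117,9,0] → ·  [on edge]
    (4,3)@(9, 7): e=[99,27,0] → ·  [on edge]
    (3,4)@(7, 9): e=[81,17,28] → █
    (4,4)@(9, 9): e=[81,45,0] → ·  [on edge]
    (2,5)@(5, 11): e=[63,7,56] → █
    (4,5)@(9, 11): e=[63,63,0] → ·  [on edge]
    (2,6)@(5, 13): e=[45,25,56] → █
    (4,6)@(9, 13): e=[45,81,0] → ·  [on edge]
    (1,7)@(3, 15): e=[27,15,84] → █
    (4,7)@(9, 15): e=[27,99,0] → ·  [on edge]
    (4,8)@(9, 17): e=[9,117,0] → ·  [on edge]
    (4,9)@(9, 19): e=[-9,135,0] → ·  [on edge]
    (4,10)@(9, 21): e=[-27,153,0] → ·  [on edge]
    (4,11)@(9, 23): e=[-45,171,0] → ·  [on edge]
  covered (12 px):
    · · · · ·
    · · · · ·
    · · · · ·
    · · · · ·
    · · · █ ·
    · · █ █ ·
    · · █ █ ·
    · █ █ █ ·
    █ █ █ █ ·
    · · · · ·
    · · · · ·
    · · · · ·
T3:
  2·area = 56
  edge (10, 4)→(4, 12): d=(-6,8) right/bottom  bias=-1
  edge (4, 12)→(0, 8): d=(-4,-4) top-left  bias=+0
  edge (0, 8)→(10, 4): d=(10,-4) top-left  bias=+0
    (4,2)@(9, 5): e=[2,48,6] → █
    (1,3)@(3, 7): e=[38,16,2] → █
    (2,3)@(5, 7): e=[22,24,10] → █
    (3,3)@(7, 7): e=[6,32,18] → █
    (4,3)@(9, 7): e=[-10,40,26] → ·
    (0,4)@(1, 9): e=[42,0,14] → █  [on edge]
    (3,4)@(7, 9): e=[-6,24,38] → ·
    (0,5)@(1, 11): e=[30,-8,34] → ·
    (1,5)@(3, 11): e=[14,0,42] → █  [on edge]
    (2,5)@(5, 11): e=[-2,8,50] → ·
    (1,6)@(3, 13): e=[2,-8,62] → ·
    (2,6)@(5, 13): e=[-14,0,70] → ·  [on edge]
    (3,7)@(7, 15): e=[-42,0,98] → ·  [on edge]
    (4,8)@(9, 17): e=[-70,0,126] → ·  [on edge]
  covered (8 px):
    · · · · ·
    · · · · ·
    · · · · █
    · █ █ █ ·
    █ █ █ · ·
    · █ · · ·
    · · · · ·
    · · · · ·
    · · · · ·
    · · · · ·
    · · · · ·
    · · · · ·

Result: 24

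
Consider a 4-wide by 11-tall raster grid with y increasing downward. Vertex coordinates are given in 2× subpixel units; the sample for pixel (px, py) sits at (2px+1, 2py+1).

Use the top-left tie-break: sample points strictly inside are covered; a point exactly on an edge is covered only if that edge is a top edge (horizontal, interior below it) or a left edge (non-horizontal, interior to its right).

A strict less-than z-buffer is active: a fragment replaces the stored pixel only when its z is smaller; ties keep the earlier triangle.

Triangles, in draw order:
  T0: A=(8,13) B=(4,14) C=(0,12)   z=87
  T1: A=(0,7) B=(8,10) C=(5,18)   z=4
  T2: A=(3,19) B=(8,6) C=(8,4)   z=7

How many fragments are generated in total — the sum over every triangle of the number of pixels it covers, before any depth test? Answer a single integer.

T0:
  2·area = 12
  edge (8, 13)→(4, 14): d=(-4,1) right/bottom  bias=-1
  edge (4, 14)→(0, 12): d=(-4,-2) top-left  bias=+0
  edge (0, 12)→(8, 13): d=(8,1) right/bottom  bias=-1
    (1,6)@(3, 13): e=[5,2,5] → X
    (2,6)@(5, 13): e=[3,6,3] → X
    (3,6)@(7, 13): e=[1,10,1] → X
    (1,7)@(3, 15): e=[-3,-6,21] → .
    (2,7)@(5, 15): e=[-5,-2,19] → .
    (3,7)@(7, 15): e=[-7,2,17] → .
  covered (3 px):
    . . . .
    . . . .
    . . . .
    . . . .
    . . . .
    . . . .
    . X X X
    . . . .
    . . . .
    . . . .
    . . . .
T1:
  2·area = 73
  edge (0, 7)→(8, 10): d=(8,3) right/bottom  bias=-1
  edge (8, 10)→(5, 18): d=(-3,8) right/bottom  bias=-1
  edge (5, 18)→(0, 7): d=(-5,-11) top-left  bias=+0
    (0,4)@(1, 9): e=[13,59,1] → X
    (1,4)@(3, 9): e=[7,43,23] → X
    (2,4)@(5, 9): e=[1,27,45] → X
    (3,4)@(7, 9): e=[-5,11,67] → .
    (0,5)@(1, 11): e=[29,53,-9] → .
    (1,5)@(3, 11): e=[23,37,13] → X
    (3,5)@(7, 11): e=[11,5,57] → X
    (1,6)@(3, 13): e=[39,31,3] → X
    (3,6)@(7, 13): e=[27,-1,47] → .
    (1,7)@(3, 15): e=[55,25,-7] → .
    (2,7)@(5, 15): e=[49,9,15] → X
    (3,7)@(7, 15): e=[43,-7,37] → .
  covered (10 px):
    . . . .
    . . . .
    . . . .
    . . . .
    X X X .
    . X X X
    . X X .
    . . X .
    . . X .
    . . . .
    . . . .
T2:
  2·area = 10  (B↔C swapped to make it positive)
  edge (3, 19)→(8, 4): d=(5,-15) top-left  bias=+0
  edge (8, 4)→(8, 6): d=(0,2) right/bottom  bias=-1
  edge (8, 6)→(3, 19): d=(-5,13) right/bottom  bias=-1
    (3,3)@(7, 7): e=[0,2,8] → X  [on edge]
    (3,4)@(7, 9): e=[10,2,-2] → .
    (2,6)@(5, 13): e=[0,6,4] → X  [on edge]
    (3,6)@(7, 13): e=[30,2,-22] → .
    (2,7)@(5, 15): e=[10,6,-6] → .
    (1,9)@(3, 19): e=[0,10,0] → .  [on edge]
  covered (2 px):
    . . . .
    . . . .
    . . . .
    . . . X
    . . . .
    . . . .
    . . X .
    . . . .
    . . . .
    . . . .
    . . . .

Result: 15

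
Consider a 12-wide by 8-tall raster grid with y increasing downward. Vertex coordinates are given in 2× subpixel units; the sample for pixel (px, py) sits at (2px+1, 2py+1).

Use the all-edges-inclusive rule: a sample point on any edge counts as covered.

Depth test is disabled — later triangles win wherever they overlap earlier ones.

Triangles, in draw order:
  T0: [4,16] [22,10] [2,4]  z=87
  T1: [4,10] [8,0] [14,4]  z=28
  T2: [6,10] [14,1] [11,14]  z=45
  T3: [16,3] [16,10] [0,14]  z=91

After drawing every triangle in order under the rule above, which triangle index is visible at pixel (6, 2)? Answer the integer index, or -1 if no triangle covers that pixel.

T0:
  2·area = 228  (B↔C swapped to make it positive)
  edge (4, 16)→(2, 4): d=(-2,-12) inclusive
  edge (2, 4)→(22, 10): d=(20,6) inclusive
  edge (22, 10)→(4, 16): d=(-18,6) inclusive
    (1,2)@(3, 5): e=[10,14,204] → X
    (2,2)@(5, 5): e=[34,2,192] → X
    (3,2)@(7, 5): e=[58,-10,180] → .
    (1,3)@(3, 7): e=[6,54,168] → X
    (3,3)@(7, 7): e=[54,30,144] → X
    (4,3)@(9, 7): e=[78,18,132] → X
    (5,3)@(11, 7): e=[102,6,120] → X
    (6,3)@(13, 7): e=[126,-6,108] → .
    (1,4)@(3, 9): e=[2,94,132] → X
    (6,4)@(13, 9): e=[122,34,72] → X
    (7,4)@(15, 9): e=[146,22,60] → X
    (8,4)@(17, 9): e=[170,10,48] → X
    (9,5)@(19, 11): e=[190,38,0] → X  [on edge]
    (6,6)@(13, 13): e=[114,114,0] → X  [on edge]
    (3,7)@(7, 15): e=[38,190,0] → X  [on edge]
  covered (30 px):
    . . . . . . . . . . . .
    . . . . . . . . . . . .
    . X X . . . . . . . . .
    . X X X X X . . . . . .
    . X X X X X X X X . . .
    . . X X X X X X X X . .
    . . X X X X X . . . . .
    . . X X . . . . . . . .
T1:
  2·area = 76
  edge (4, 10)→(8, 0): d=(4,-10) inclusive
  edge (8, 0)→(14, 4): d=(6,4) inclusive
  edge (14, 4)→(4, 10): d=(-10,6) inclusive
    (4,0)@(9, 1): e=[14,2,60] → X
    (5,0)@(11, 1): e=[34,-6,48] → .
    (9,0)@(19, 1): e=[114,-38,0] → .  [on edge]
    (3,1)@(7, 3): e=[2,22,52] → X
    (5,1)@(11, 3): e=[42,6,28] → X
    (6,1)@(13, 3): e=[62,-2,16] → .
    (3,2)@(7, 5): e=[10,34,32] → X
    (6,2)@(13, 5): e=[70,10,-4] → .
    (3,3)@(7, 7): e=[18,46,12] → X
    (4,3)@(9, 7): e=[38,38,0] → X  [on edge]
    (5,3)@(11, 7): e=[58,30,-12] → .
    (2,4)@(5, 9): e=[6,66,4] → X
  covered (10 px):
    . . . . X . . . . . . .
    . . . X X X . . . . . .
    . . . X X X . . . . . .
    . . . X X . . . . . . .
    . . X . . . . . . . . .
    . . . . . . . . . . . .
    . . . . . . . . . . . .
    . . . . . . . . . . . .
T2:
  2·area = 77
  edge (6, 10)→(14, 1): d=(8,-9) inclusive
  edge (14, 1)→(11, 14): d=(-3,13) inclusive
  edge (11, 14)→(6, 10): d=(-5,-4) inclusive
    (6,1)@(13, 3): e=[7,7,63] → X
    (7,1)@(15, 3): e=[25,-19,71] → .
    (5,2)@(11, 5): e=[5,27,45] → X
    (7,2)@(15, 5): e=[41,-25,61] → .
    (4,3)@(9, 7): e=[3,47,27] → X
    (6,3)@(13, 7): e=[39,-5,43] → .
    (3,4)@(7, 9): e=[1,67,9] → X
    (6,4)@(13, 9): e=[55,-11,33] → .
    (3,5)@(7, 11): e=[17,61,-1] → .
    (4,5)@(9, 11): e=[35,35,7] → X
    (6,5)@(13, 11): e=[71,-17,23] → .
    (4,6)@(9, 13): e=[51,29,-3] → .
  covered (11 px):
    . . . . . . . . . . . .
    . . . . . . X . . . . .
    . . . . . X X . . . . .
    . . . . X X . . . . . .
    . . . X X X . . . . . .
    . . . . X X . . . . . .
    . . . . . X . . . . . .
    . . . . . . . . . . . .
T3:
  2·area = 112
  edge (16, 3)→(16, 10): d=(0,7) inclusive
  edge (16, 10)→(0, 14): d=(-16,4) inclusive
  edge (0, 14)→(16, 3): d=(16,-11) inclusive
    (7,2)@(15, 5): e=[7,84,21] → X
    (8,2)@(17, 5): e=[-7,76,43] → .
    (5,3)@(11, 7): e=[35,68,9] → X
    (6,3)@(13, 7): e=[21,60,31] → X
    (8,3)@(17, 7): e=[-7,44,75] → .
    (4,4)@(9, 9): e=[49,44,19] → X
    (8,4)@(17, 9): e=[-7,12,107] → .
    (2,5)@(5, 11): e=[77,28,7] → X
    (3,5)@(7, 11): e=[63,20,29] → X
    (6,5)@(13, 11): e=[21,-4,95] → .
    (7,5)@(15, 11): e=[7,-12,117] → .
    (1,6)@(3, 13): e=[91,4,17] → X
  covered (13 px):
    . . . . . . . . . . . .
    . . . . . . . . . . . .
    . . . . . . . X . . . .
    . . . . . X X X . . . .
    . . . . X X X X . . . .
    . . X X X X . . . . . .
    . X . . . . . . . . . .
    . . . . . . . . . . . .

Z-buffer (winner per pixel, '.' = empty):
  . . . . 1 . . . . . . .
  . . . 1 1 1 2 . . . . .
  . 0 0 1 1 2 2 3 . . . .
  . 0 0 1 2 3 3 3 . . . .
  . 0 1 2 3 3 3 3 0 . . .
  . . 3 3 3 3 0 0 0 0 . .
  . 3 0 0 0 2 0 . . . . .
  . . 0 0 . . . . . . . .

Result: 2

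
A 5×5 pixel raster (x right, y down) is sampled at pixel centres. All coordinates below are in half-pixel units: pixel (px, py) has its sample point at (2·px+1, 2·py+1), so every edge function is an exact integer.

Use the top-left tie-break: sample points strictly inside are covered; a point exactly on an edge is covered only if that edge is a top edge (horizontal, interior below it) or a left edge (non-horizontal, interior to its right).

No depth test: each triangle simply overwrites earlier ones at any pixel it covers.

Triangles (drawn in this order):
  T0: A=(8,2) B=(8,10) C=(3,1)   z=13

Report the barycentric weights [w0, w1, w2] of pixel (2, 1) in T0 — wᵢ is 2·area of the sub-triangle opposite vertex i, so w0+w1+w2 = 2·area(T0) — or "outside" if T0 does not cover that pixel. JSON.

T0:
  2·area = 40
  edge (8, 2)→(8, 10): d=(0,8) right/bottom  bias=-1
  edge (8, 10)→(3, 1): d=(-5,-9) top-left  bias=+0
  edge (3, 1)→(8, 2): d=(5,1) right/bottom  bias=-1
    (1,0)@(3, 1): e=[40,0,0] → ·  [on edge]
    (2,1)@(5, 3): e=[24,8,8] → #
    (3,1)@(7, 3): e=[8,26,6] → #
    (4,1)@(9, 3): e=[-8,44,4] → ·
    (2,2)@(5, 5): e=[24,-2,18] → ·
    (3,2)@(7, 5): e=[8,16,16] → #
    (4,2)@(9, 5): e=[-8,34,14] → ·
    (3,3)@(7, 7): e=[8,6,26] → #
    (4,3)@(9, 7): e=[-8,24,24] → ·
    (3,4)@(7, 9): e=[8,-4,36] → ·
  covered (4 px):
    · · · · ·
    · · # # ·
    · · · # ·
    · · · # ·
    · · · · ·

Answer: [8,8,24]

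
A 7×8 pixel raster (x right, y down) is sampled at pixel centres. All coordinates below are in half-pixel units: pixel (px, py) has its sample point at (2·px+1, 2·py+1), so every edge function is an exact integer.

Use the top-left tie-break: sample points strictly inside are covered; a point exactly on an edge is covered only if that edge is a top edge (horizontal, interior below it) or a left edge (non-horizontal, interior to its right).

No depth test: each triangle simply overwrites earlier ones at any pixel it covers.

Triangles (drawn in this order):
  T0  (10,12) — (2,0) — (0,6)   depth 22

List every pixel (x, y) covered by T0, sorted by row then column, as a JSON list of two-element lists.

T0:
  2·area = 72  (B↔C swapped to make it positive)
  edge (10, 12)→(0, 6): d=(-10,-6) top-left  bias=+0
  edge (0, 6)→(2, 0): d=(2,-6) top-left  bias=+0
  edge (2, 0)→(10, 12): d=(8,12) right/bottom  bias=-1
    (0,1)@(1, 3): e=[36,0,36] → #  [on edge]
    (1,1)@(3, 3): e=[48,12,12] → #
    (2,1)@(5, 3): e=[60,24,-12] → ·
    (0,2)@(1, 5): e=[16,4,52] → #
    (2,2)@(5, 5): e=[40,28,4] → #
    (3,2)@(7, 5): e=[52,40,-20] → ·
    (0,3)@(1, 7): e=[-4,8,68] → ·
    (1,3)@(3, 7): e=[8,20,44] → #
    (3,3)@(7, 7): e=[32,44,-4] → ·
    (1,4)@(3, 9): e=[-12,24,60] → ·
    (2,4)@(5, 9): e=[0,36,36] → #  [on edge]
    (3,4)@(7, 9): e=[12,48,12] → #
  covered (10 px):
    · · · · · · ·
    # # · · · · ·
    # # # · · · ·
    · # # · · · ·
    · · # # · · ·
    · · · · # · ·
    · · · · · · ·
    · · · · · · ·

Result: [[0,1],[1,1],[0,2],[1,2],[2,2],[1,3],[2,3],[2,4],[3,4],[4,5]]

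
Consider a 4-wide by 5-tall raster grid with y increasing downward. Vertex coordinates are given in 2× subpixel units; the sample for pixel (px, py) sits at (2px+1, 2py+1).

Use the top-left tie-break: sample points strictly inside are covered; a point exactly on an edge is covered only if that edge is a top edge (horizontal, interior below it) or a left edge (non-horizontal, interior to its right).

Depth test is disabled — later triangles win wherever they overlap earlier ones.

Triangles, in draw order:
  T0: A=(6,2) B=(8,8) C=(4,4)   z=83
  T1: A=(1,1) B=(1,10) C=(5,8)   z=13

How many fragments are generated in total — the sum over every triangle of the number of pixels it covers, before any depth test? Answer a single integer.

T0:
  2·area = 16
  edge (6, 2)→(8, 8): d=(2,6) right/bottom  bias=-1
  edge (8, 8)→(4, 4): d=(-4,-4) top-left  bias=+0
  edge (4, 4)→(6, 2): d=(2,-2) top-left  bias=+0
    (0,0)@(1, 1): e=[28,0,-12] → ·  [on edge]
    (3,0)@(7, 1): e=[-8,24,0] → ·  [on edge]
    (1,1)@(3, 3): e=[20,0,-4] → ·  [on edge]
    (2,1)@(5, 3): e=[8,8,0] → #  [on edge]
    (3,1)@(7, 3): e=[-4,16,4] → ·
    (1,2)@(3, 5): e=[24,-8,0] → ·  [on edge]
    (2,2)@(5, 5): e=[12,0,4] → #  [on edge]
    (3,2)@(7, 5): e=[0,8,8] → ·  [on edge]
    (0,3)@(1, 7): e=[40,-24,0] → ·  [on edge]
    (2,3)@(5, 7): e=[16,-8,8] → ·
    (3,3)@(7, 7): e=[4,0,12] → #  [on edge]
    (3,4)@(7, 9): e=[8,-8,16] → ·
  covered (3 px):
    · · · ·
    · · # ·
    · · # ·
    · · · #
    · · · ·
T1:
  2·area = 36  (B↔C swapped to make it positive)
  edge (1, 1)→(5, 8): d=(4,7) right/bottom  bias=-1
  edge (5, 8)→(1, 10): d=(-4,2) right/bottom  bias=-1
  edge (1, 10)→(1, 1): d=(0,-9) top-left  bias=+0
    (0,0)@(1, 1): e=[0,36,0] → ·  [on edge]
    (0,1)@(1, 3): e=[8,28,0] → #  [on edge]
    (1,1)@(3, 3): e=[-6,24,18] → ·
    (0,2)@(1, 5): e=[16,20,0] → #  [on edge]
    (1,2)@(3, 5): e=[2,16,18] → #
    (2,2)@(5, 5): e=[-12,12,36] → ·
    (0,3)@(1, 7): e=[24,12,0] → #  [on edge]
    (2,3)@(5, 7): e=[-4,4,36] → ·
    (3,3)@(7, 7): e=[-18,0,54] → ·  [on edge]
    (0,4)@(1, 9): e=[32,4,0] → #  [on edge]
    (1,4)@(3, 9): e=[18,0,18] → ·  [on edge]
  covered (6 px):
    · · · ·
    # · · ·
    # # · ·
    # # · ·
    # · · ·

Result: 9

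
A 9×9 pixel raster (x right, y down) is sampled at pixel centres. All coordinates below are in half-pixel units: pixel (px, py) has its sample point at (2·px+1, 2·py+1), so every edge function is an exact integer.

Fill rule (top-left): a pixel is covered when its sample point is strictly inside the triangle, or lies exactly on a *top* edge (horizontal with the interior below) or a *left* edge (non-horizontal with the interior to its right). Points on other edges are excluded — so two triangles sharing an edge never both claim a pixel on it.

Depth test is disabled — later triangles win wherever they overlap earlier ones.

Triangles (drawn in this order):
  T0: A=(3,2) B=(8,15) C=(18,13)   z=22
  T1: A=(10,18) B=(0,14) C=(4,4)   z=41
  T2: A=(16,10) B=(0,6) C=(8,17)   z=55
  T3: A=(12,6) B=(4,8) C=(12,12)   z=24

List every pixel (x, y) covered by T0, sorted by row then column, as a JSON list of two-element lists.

T0:
  2·area = 140  (B↔C swapped to make it positive)
  edge (3, 2)→(18, 13): d=(15,11) right/bottom  bias=-1
  edge (18, 13)→(8, 15): d=(-10,2) right/bottom  bias=-1
  edge (8, 15)→(3, 2): d=(-5,-13) top-left  bias=+0
    (2,2)@(5, 5): e=[23,106,11] → #
    (3,2)@(7, 5): e=[1,102,37] → #
    (4,2)@(9, 5): e=[-21,98,63] → ·
    (2,3)@(5, 7): e=[53,86,1] → #
    (4,3)@(9, 7): e=[9,78,53] → #
    (5,3)@(11, 7): e=[-13,74,79] → ·
    (2,4)@(5, 9): e=[83,66,-9] → ·
    (3,4)@(7, 9): e=[61,62,17] → #
    (5,4)@(11, 9): e=[17,54,69] → #
    (6,4)@(13, 9): e=[-5,50,95] → ·
    (3,5)@(7, 11): e=[91,42,7] → #
    (6,5)@(13, 11): e=[25,30,85] → #
  covered (18 px):
    · · · · · · · · ·
    · · · · · · · · ·
    · · # # · · · · ·
    · · # # # · · · ·
    · · · # # # · · ·
    · · · # # # # # ·
    · · · · # # # # #
    · · · · · · · · ·
    · · · · · · · · ·
T1:
  2·area = 116
  edge (10, 18)→(0, 14): d=(-10,-4) top-left  bias=+0
  edge (0, 14)→(4, 4): d=(4,-10) top-left  bias=+0
  edge (4, 4)→(10, 18): d=(6,14) right/bottom  bias=-1
    (1,3)@(3, 7): e=[82,2,32] → #
    (2,3)@(5, 7): e=[90,22,4] → #
    (3,3)@(7, 7): e=[98,42,-24] → ·
    (1,4)@(3, 9): e=[62,10,44] → #
    (3,4)@(7, 9): e=[78,50,-12] → ·
    (1,5)@(3, 11): e=[42,18,56] → #
    (3,5)@(7, 11): e=[58,58,0] → ·  [on edge]
    (0,6)@(1, 13): e=[14,6,96] → #
    (3,6)@(7, 13): e=[38,66,12] → #
    (4,6)@(9, 13): e=[46,86,-16] → ·
    (0,7)@(1, 15): e=[-6,14,108] → ·
    (1,7)@(3, 15): e=[2,34,80] → #
  covered (14 px):
    · · · · · · · · ·
    · · · · · · · · ·
    · · · · · · · · ·
    · # # · · · · · ·
    · # # · · · · · ·
    · # # · · · · · ·
    # # # # · · · · ·
    · # # # · · · · ·
    · · · · # · · · ·
T2:
  2·area = 144  (B↔C swapped to make it positive)
  edge (16, 10)→(8, 17): d=(-8,7) right/bottom  bias=-1
  edge (8, 17)→(0, 6): d=(-8,-11) top-left  bias=+0
  edge (0, 6)→(16, 10): d=(16,4) right/bottom  bias=-1
    (0,3)@(1, 7): e=[129,3,12] → #
    (1,3)@(3, 7): e=[115,25,4] → #
    (2,3)@(5, 7): e=[101,47,-4] → ·
    (0,4)@(1, 9): e=[113,-13,44] → ·
    (1,4)@(3, 9): e=[99,9,36] → #
    (2,4)@(5, 9): e=[85,31,28] → #
    (3,4)@(7, 9): e=[71,53,20] → #
    (4,4)@(9, 9): e=[57,75,12] → #
    (5,4)@(11, 9): e=[43,97,4] → #
    (6,4)@(13, 9): e=[29,119,-4] → ·
    (1,5)@(3, 11): e=[83,-7,68] → ·
    (2,5)@(5, 11): e=[69,15,60] → #
  covered (17 px):
    · · · · · · · · ·
    · · · · · · · · ·
    · · · · · · · · ·
    # # · · · · · · ·
    · # # # # # · · ·
    · · # # # # # · ·
    · · · # # # · · ·
    · · · # # · · · ·
    · · · · · · · · ·
T3:
  2·area = 48  (B↔C swapped to make it positive)
  edge (12, 6)→(12, 12): d=(0,6) right/bottom  bias=-1
  edge (12, 12)→(4, 8): d=(-8,-4) top-left  bias=+0
  edge (4, 8)→(12, 6): d=(8,-2) top-left  bias=+0
    (4,3)@(9, 7): e=[18,28,2] → #
    (5,3)@(11, 7): e=[6,36,6] → #
    (6,3)@(13, 7): e=[-6,44,10] → ·
    (3,4)@(7, 9): e=[30,4,14] → #
    (6,4)@(13, 9): e=[-6,28,26] → ·
    (3,5)@(7, 11): e=[30,-12,30] → ·
    (4,5)@(9, 11): e=[18,-4,34] → ·
    (5,5)@(11, 11): e=[6,4,38] → #
    (6,5)@(13, 11): e=[-6,12,42] → ·
    (5,6)@(11, 13): e=[6,-12,54] → ·
  covered (6 px):
    · · · · · · · · ·
    · · · · · · · · ·
    · · · · · · · · ·
    · · · · # # · · ·
    · · · # # # · · ·
    · · · · · # · · ·
    · · · · · · · · ·
    · · · · · · · · ·
    · · · · · · · · ·

Result: [[2,2],[3,2],[2,3],[3,3],[4,3],[3,4],[4,4],[5,4],[3,5],[4,5],[5,5],[6,5],[7,5],[4,6],[5,6],[6,6],[7,6],[8,6]]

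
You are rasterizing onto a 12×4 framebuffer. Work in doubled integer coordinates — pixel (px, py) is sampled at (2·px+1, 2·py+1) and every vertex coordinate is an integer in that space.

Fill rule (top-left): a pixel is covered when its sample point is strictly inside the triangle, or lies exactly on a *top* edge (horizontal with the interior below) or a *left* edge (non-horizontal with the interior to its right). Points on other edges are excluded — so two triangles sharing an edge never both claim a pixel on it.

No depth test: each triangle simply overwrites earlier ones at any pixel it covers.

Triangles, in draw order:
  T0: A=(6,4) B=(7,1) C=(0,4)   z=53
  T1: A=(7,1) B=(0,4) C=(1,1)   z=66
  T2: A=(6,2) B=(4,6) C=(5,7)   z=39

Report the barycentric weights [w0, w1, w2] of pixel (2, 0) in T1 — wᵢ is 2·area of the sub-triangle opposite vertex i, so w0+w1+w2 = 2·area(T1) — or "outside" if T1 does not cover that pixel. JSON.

T0:
  2·area = 18  (B↔C swapped to make it positive)
  edge (6, 4)→(0, 4): d=(-6,0) right/bottom  bias=-1
  edge (0, 4)→(7, 1): d=(7,-3) top-left  bias=+0
  edge (7, 1)→(6, 4): d=(-1,3) right/bottom  bias=-1
    (3,0)@(7, 1): e=[18,0,0] → ·  [on edge]
    (1,1)@(3, 3): e=[6,2,10] → #
    (2,1)@(5, 3): e=[6,8,4] → #
    (3,1)@(7, 3): e=[6,14,-2] → ·
    (1,2)@(3, 5): e=[-6,16,8] → ·
    (2,2)@(5, 5): e=[-6,22,2] → ·
    (2,3)@(5, 7): e=[-18,36,0] → ·  [on edge]
  covered (2 px):
    · · · · · · · · · · · ·
    · # # · · · · · · · · ·
    · · · · · · · · · · · ·
    · · · · · · · · · · · ·
T1:
  2·area = 18
  edge (7, 1)→(0, 4): d=(-7,3) right/bottom  bias=-1
  edge (0, 4)→(1, 1): d=(1,-3) top-left  bias=+0
  edge (1, 1)→(7, 1): d=(6,0) top-left  bias=+0
    (0,0)@(1, 1): e=[18,0,0] → #  [on edge]
    (1,0)@(3, 1): e=[12,6,0] → #  [on edge]
    (2,0)@(5, 1): e=[6,12,0] → #  [on edge]
    (3,0)@(7, 1): e=[0,18,0] → ·  [on edge]
    (4,0)@(9, 1): e=[-6,24,0] → ·  [on edge]
    (5,0)@(11, 1): e=[-12,30,0] → ·  [on edge]
    (6,0)@(13, 1): e=[-18,36,0] → ·  [on edge]
    (7,0)@(15, 1): e=[-24,42,0] → ·  [on edge]
    (8,0)@(17, 1): e=[-30,48,0] → ·  [on edge]
    (9,0)@(19, 1): e=[-36,54,0] → ·  [on edge]
    (10,0)@(21, 1): e=[-42,60,0] → ·  [on edge]
    (11,0)@(23, 1): e=[-48,66,0] → ·  [on edge]
  covered (4 px):
    # # # · · · · · · · · ·
    # · · · · · · · · · · ·
    · · · · · · · · · · · ·
    · · · · · · · · · · · ·
T2:
  2·area = 6  (B↔C swapped to make it positive)
  edge (6, 2)→(5, 7): d=(-1,5) right/bottom  bias=-1
  edge (5, 7)→(4, 6): d=(-1,-1) top-left  bias=+0
  edge (4, 6)→(6, 2): d=(2,-4) top-left  bias=+0
    (0,1)@(1, 3): e=[24,0,-18] → ·  [on edge]
    (1,2)@(3, 5): e=[12,0,-6] → ·  [on edge]
    (2,2)@(5, 5): e=[2,2,2] → #
    (3,2)@(7, 5): e=[-8,4,10] → ·
    (2,3)@(5, 7): e=[0,0,6] → ·  [on edge]
  covered (1 px):
    · · · · · · · · · · · ·
    · · · · · · · · · · · ·
    · · # · · · · · · · · ·
    · · · · · · · · · · · ·

Result: [12,0,6]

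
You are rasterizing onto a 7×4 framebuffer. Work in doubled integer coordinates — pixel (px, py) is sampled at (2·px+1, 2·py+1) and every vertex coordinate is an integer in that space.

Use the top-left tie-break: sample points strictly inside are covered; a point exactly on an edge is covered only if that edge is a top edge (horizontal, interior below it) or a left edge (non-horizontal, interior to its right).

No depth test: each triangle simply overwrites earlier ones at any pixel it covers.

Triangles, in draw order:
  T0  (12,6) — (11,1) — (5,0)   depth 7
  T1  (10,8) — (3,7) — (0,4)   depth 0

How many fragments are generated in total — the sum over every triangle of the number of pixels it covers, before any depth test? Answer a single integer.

T0:
  2·area = 29  (B↔C swapped to make it positive)
  edge (12, 6)→(5, 0): d=(-7,-6) top-left  bias=+0
  edge (5, 0)→(11, 1): d=(6,1) right/bottom  bias=-1
  edge (11, 1)→(12, 6): d=(1,5) right/bottom  bias=-1
    (3,0)@(7, 1): e=[5,4,20] → #
    (4,0)@(9, 1): e=[17,2,10] → #
    (5,0)@(11, 1): e=[29,0,0] → ·  [on edge]
    (3,1)@(7, 3): e=[-9,16,22] → ·
    (4,1)@(9, 3): e=[3,14,12] → #
    (5,1)@(11, 3): e=[15,12,2] → #
    (6,1)@(13, 3): e=[27,10,-8] → ·
    (4,2)@(9, 5): e=[-11,26,14] → ·
    (5,2)@(11, 5): e=[1,24,4] → #
    (6,2)@(13, 5): e=[13,22,-6] → ·
    (5,3)@(11, 7): e=[-13,36,6] → ·
  covered (5 px):
    · · · # # · ·
    · · · · # # ·
    · · · · · # ·
    · · · · · · ·
T1:
  2·area = 18
  edge (10, 8)→(3, 7): d=(-7,-1) top-left  bias=+0
  edge (3, 7)→(0, 4): d=(-3,-3) top-left  bias=+0
  edge (0, 4)→(10, 8): d=(10,4) right/bottom  bias=-1
    (0,2)@(1, 5): e=[12,0,6] → #  [on edge]
    (1,2)@(3, 5): e=[14,6,-2] → ·
    (0,3)@(1, 7): e=[-2,-6,26] → ·
    (1,3)@(3, 7): e=[0,0,18] → #  [on edge]
    (2,3)@(5, 7): e=[2,6,10] → #
    (3,3)@(7, 7): e=[4,12,2] → #
    (4,3)@(9, 7): e=[6,18,-6] → ·
  covered (4 px):
    · · · · · · ·
    · · · · · · ·
    # · · · · · ·
    · # # # · · ·

Final: 9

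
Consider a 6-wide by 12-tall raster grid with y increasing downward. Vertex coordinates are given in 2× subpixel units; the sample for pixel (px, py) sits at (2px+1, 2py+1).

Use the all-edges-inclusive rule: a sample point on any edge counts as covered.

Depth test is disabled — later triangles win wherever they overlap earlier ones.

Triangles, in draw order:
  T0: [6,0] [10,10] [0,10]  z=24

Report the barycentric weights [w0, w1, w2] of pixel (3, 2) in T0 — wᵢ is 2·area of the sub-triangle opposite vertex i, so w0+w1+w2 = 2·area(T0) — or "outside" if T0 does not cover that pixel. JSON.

T0:
  2·area = 100
  edge (6, 0)→(10, 10): d=(4,10) inclusive
  edge (10, 10)→(0, 10): d=(-10,0) inclusive
  edge (0, 10)→(6, 0): d=(6,-10) inclusive
    (2,1)@(5, 3): e=[22,70,8] → █
    (3,1)@(7, 3): e=[2,70,28] → █
    (4,1)@(9, 3): e=[-18,70,48] → ·
    (1,2)@(3, 5): e=[50,50,0] → █  [on edge]
    (4,2)@(9, 5): e=[-10,50,60] → ·
    (1,3)@(3, 7): e=[58,30,12] → █
    (4,3)@(9, 7): e=[-2,30,72] → ·
    (0,4)@(1, 9): e=[86,10,4] → █
    (4,4)@(9, 9): e=[6,10,84] → █
    (5,4)@(11, 9): e=[-14,10,104] → ·
    (0,5)@(1, 11): e=[94,-10,16] → ·
    (1,5)@(3, 11): e=[74,-10,36] → ·
  covered (13 px):
    · · · · · ·
    · · █ █ · ·
    · █ █ █ · ·
    · █ █ █ · ·
    █ █ █ █ █ ·
    · · · · · ·
    · · · · · ·
    · · · · · ·
    · · · · · ·
    · · · · · ·
    · · · · · ·
    · · · · · ·

Result: [50,40,10]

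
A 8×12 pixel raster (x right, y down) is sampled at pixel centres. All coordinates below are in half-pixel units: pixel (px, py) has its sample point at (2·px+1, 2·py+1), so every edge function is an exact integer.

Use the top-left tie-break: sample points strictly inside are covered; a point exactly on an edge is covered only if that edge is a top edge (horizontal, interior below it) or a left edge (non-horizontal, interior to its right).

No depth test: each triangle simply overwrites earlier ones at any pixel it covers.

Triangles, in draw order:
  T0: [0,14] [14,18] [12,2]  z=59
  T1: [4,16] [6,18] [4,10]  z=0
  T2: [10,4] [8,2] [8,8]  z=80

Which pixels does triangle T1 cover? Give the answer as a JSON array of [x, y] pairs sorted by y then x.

T0:
  2·area = 216  (B↔C swapped to make it positive)
  edge (0, 14)→(12, 2): d=(12,-12) top-left  bias=+0
  edge (12, 2)→(14, 18): d=(2,16) right/bottom  bias=-1
  edge (14, 18)→(0, 14): d=(-14,-4) top-left  bias=+0
    (6,0)@(13, 1): e=[0,-18,234] → ·  [on edge]
    (5,1)@(11, 3): e=[0,18,198] → █  [on edge]
    (6,1)@(13, 3): e=[24,-14,206] → ·
    (4,2)@(9, 5): e=[0,54,162] → █  [on edge]
    (6,2)@(13, 5): e=[48,-10,178] → ·
    (3,3)@(7, 7): e=[0,90,126] → █  [on edge]
    (6,3)@(13, 7): e=[72,-6,150] → ·
    (2,4)@(5, 9): e=[0,126,90] → █  [on edge]
    (6,4)@(13, 9): e=[96,-2,122] → ·
    (1,5)@(3, 11): e=[0,162,54] → █  [on edge]
    (6,5)@(13, 11): e=[120,2,94] → █
    (7,5)@(15, 11): e=[144,-30,102] → ·
    (0,6)@(1, 13): e=[0,198,18] → █  [on edge]
  covered (30 px):
    · · · · · · · ·
    · · · · · █ · ·
    · · · · █ █ · ·
    · · · █ █ █ · ·
    · · █ █ █ █ · ·
    · █ █ █ █ █ █ ·
    █ █ █ █ █ █ █ ·
    · · █ █ █ █ █ ·
    · · · · · █ █ ·
    · · · · · · · ·
    · · · · · · · ·
    · · · · · · · ·
T1:
  2·area = 12  (B↔C swapped to make it positive)
  edge (4, 16)→(4, 10): d=(0,-6) top-left  bias=+0
  edge (4, 10)→(6, 18): d=(2,8) right/bottom  bias=-1
  edge (6, 18)→(4, 16): d=(-2,-2) top-left  bias=+0
    (0,6)@(1, 13): e=[-18,30,0] → ·  [on edge]
    (1,7)@(3, 15): e=[-6,18,0] → ·  [on edge]
    (2,7)@(5, 15): e=[6,2,4] → █
    (3,7)@(7, 15): e=[18,-14,8] → ·
    (2,8)@(5, 17): e=[6,6,0] → █  [on edge]
    (3,8)@(7, 17): e=[18,-10,4] → ·
    (2,9)@(5, 19): e=[6,10,-4] → ·
    (3,9)@(7, 19): e=[18,-6,0] → ·  [on edge]
    (4,10)@(9, 21): e=[30,-18,0] → ·  [on edge]
    (5,11)@(11, 23): e=[42,-30,0] → ·  [on edge]
  covered (2 px):
    · · · · · · · ·
    · · · · · · · ·
    · · · · · · · ·
    · · · · · · · ·
    · · · · · · · ·
    · · · · · · · ·
    · · · · · · · ·
    · · █ · · · · ·
    · · █ · · · · ·
    · · · · · · · ·
    · · · · · · · ·
    · · · · · · · ·
T2:
  2·area = 12  (B↔C swapped to make it positive)
  edge (10, 4)→(8, 8): d=(-2,4) right/bottom  bias=-1
  edge (8, 8)→(8, 2): d=(0,-6) top-left  bias=+0
  edge (8, 2)→(10, 4): d=(2,2) right/bottom  bias=-1
    (3,0)@(7, 1): e=[18,-6,0] → ·  [on edge]
    (4,1)@(9, 3): e=[6,6,0] → ·  [on edge]
    (4,2)@(9, 5): e=[2,6,4] → █
    (5,2)@(11, 5): e=[-6,18,0] → ·  [on edge]
    (4,3)@(9, 7): e=[-2,6,8] → ·
    (6,3)@(13, 7): e=[-18,30,0] → ·  [on edge]
    (7,4)@(15, 9): e=[-30,42,0] → ·  [on edge]
  covered (1 px):
    · · · · · · · ·
    · · · · · · · ·
    · · · · █ · · ·
    · · · · · · · ·
    · · · · · · · ·
    · · · · · · · ·
    · · · · · · · ·
    · · · · · · · ·
    · · · · · · · ·
    · · · · · · · ·
    · · · · · · · ·
    · · · · · · · ·

Answer: [[2,7],[2,8]]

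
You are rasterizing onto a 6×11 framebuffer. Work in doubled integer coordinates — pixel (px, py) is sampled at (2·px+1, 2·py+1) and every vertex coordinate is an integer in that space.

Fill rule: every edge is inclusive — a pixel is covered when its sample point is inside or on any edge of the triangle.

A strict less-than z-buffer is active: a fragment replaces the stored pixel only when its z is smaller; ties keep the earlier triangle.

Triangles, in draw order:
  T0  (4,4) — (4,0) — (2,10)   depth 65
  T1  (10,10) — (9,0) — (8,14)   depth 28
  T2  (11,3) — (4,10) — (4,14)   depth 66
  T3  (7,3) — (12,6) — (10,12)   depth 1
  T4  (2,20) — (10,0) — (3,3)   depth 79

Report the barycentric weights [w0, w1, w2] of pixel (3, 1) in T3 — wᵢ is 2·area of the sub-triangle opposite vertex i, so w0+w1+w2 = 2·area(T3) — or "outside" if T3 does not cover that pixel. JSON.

T0:
  2·area = 8  (B↔C swapped to make it positive)
  edge (4, 4)→(2, 10): d=(-2,6) inclusive
  edge (2, 10)→(4, 0): d=(2,-10) inclusive
  edge (4, 0)→(4, 4): d=(0,4) inclusive
    (2,0)@(5, 1): e=[0,12,-4] → ·  [on edge]
    (1,2)@(3, 5): e=[4,0,4] → █  [on edge]
    (2,2)@(5, 5): e=[-8,20,-4] → ·
    (1,3)@(3, 7): e=[0,4,4] → █  [on edge]
    (2,3)@(5, 7): e=[-12,24,-4] → ·
    (1,4)@(3, 9): e=[-4,8,4] → ·
    (0,6)@(1, 13): e=[0,-4,12] → ·  [on edge]
    (0,7)@(1, 15): e=[-4,0,12] → ·  [on edge]
  covered (2 px):
    · · · · · ·
    · · · · · ·
    · █ · · · ·
    · █ · · · ·
    · · · · · ·
    · · · · · ·
    · · · · · ·
    · · · · · ·
    · · · · · ·
    · · · · · ·
    · · · · · ·
T1:
  2·area = 24  (B↔C swapped to make it positive)
  edge (10, 10)→(8, 14): d=(-2,4) inclusive
  edge (8, 14)→(9, 0): d=(1,-14) inclusive
  edge (9, 0)→(10, 10): d=(1,10) inclusive
    (4,0)@(9, 1): e=[22,1,1] → █
    (5,0)@(11, 1): e=[14,29,-19] → ·
    (4,1)@(9, 3): e=[18,3,3] → █
    (5,1)@(11, 3): e=[10,31,-17] → ·
    (4,2)@(9, 5): e=[14,5,5] → █
    (5,2)@(11, 5): e=[6,33,-15] → ·
    (4,3)@(9, 7): e=[10,7,7] → █
    (5,3)@(11, 7): e=[2,35,-13] → ·
    (4,4)@(9, 9): e=[6,9,9] → █
    (5,4)@(11, 9): e=[-2,37,-11] → ·
    (4,5)@(9, 11): e=[2,11,11] → █
    (5,5)@(11, 11): e=[-6,39,-9] → ·
  covered (6 px):
    · · · · █ ·
    · · · · █ ·
    · · · · █ ·
    · · · · █ ·
    · · · · █ ·
    · · · · █ ·
    · · · · · ·
    · · · · · ·
    · · · · · ·
    · · · · · ·
    · · · · · ·
T2:
  2·area = 28  (B↔C swapped to make it positive)
  edge (11, 3)→(4, 14): d=(-7,11) inclusive
  edge (4, 14)→(4, 10): d=(0,-4) inclusive
  edge (4, 10)→(11, 3): d=(7,-7) inclusive
    (5,1)@(11, 3): e=[0,28,0] → █  [on edge]
    (4,2)@(9, 5): e=[8,20,0] → █  [on edge]
    (5,2)@(11, 5): e=[-14,28,14] → ·
    (3,3)@(7, 7): e=[16,12,0] → █  [on edge]
    (4,3)@(9, 7): e=[-6,20,14] → ·
    (2,4)@(5, 9): e=[24,4,0] → █  [on edge]
    (4,4)@(9, 9): e=[-20,20,28] → ·
    (1,5)@(3, 11): e=[32,-4,0] → ·  [on edge]
    (2,5)@(5, 11): e=[10,4,14] → █
    (3,5)@(7, 11): e=[-12,12,28] → ·
    (0,6)@(1, 13): e=[40,-12,0] → ·  [on edge]
    (2,6)@(5, 13): e=[-4,4,28] → ·
  covered (6 px):
    · · · · · ·
    · · · · · █
    · · · · █ ·
    · · · █ · ·
    · · █ █ · ·
    · · █ · · ·
    · · · · · ·
    · · · · · ·
    · · · · · ·
    · · · · · ·
    · · · · · ·
T3:
  2·area = 36
  edge (7, 3)→(12, 6): d=(5,3) inclusive
  edge (12, 6)→(10, 12): d=(-2,6) inclusive
  edge (10, 12)→(7, 3): d=(-3,-9) inclusive
    (3,1)@(7, 3): e=[0,36,0] → █  [on edge]
    (4,1)@(9, 3): e=[-6,24,18] → ·
    (3,2)@(7, 5): e=[10,32,-6] → ·
    (4,2)@(9, 5): e=[4,20,12] → █
    (5,2)@(11, 5): e=[-2,8,30] → ·
    (4,3)@(9, 7): e=[14,16,6] → █
    (5,3)@(11, 7): e=[8,4,24] → █
    (4,4)@(9, 9): e=[24,12,0] → █  [on edge]
    (5,4)@(11, 9): e=[18,0,18] → █  [on edge]
    (4,5)@(9, 11): e=[34,8,-6] → ·
    (5,5)@(11, 11): e=[28,-4,12] → ·
    (4,7)@(9, 15): e=[54,0,-18] → ·  [on edge]
    (5,7)@(11, 15): e=[48,-12,0] → ·  [on edge]
    (3,10)@(7, 21): e=[90,0,-54] → ·  [on edge]
  covered (6 px):
    · · · · · ·
    · · · █ · ·
    · · · · █ ·
    · · · · █ █
    · · · · █ █
    · · · · · ·
    · · · · · ·
    · · · · · ·
    · · · · · ·
    · · · · · ·
    · · · · · ·
T4:
  2·area = 116  (B↔C swapped to make it positive)
  edge (2, 20)→(3, 3): d=(1,-17) inclusive
  edge (3, 3)→(10, 0): d=(7,-3) inclusive
  edge (10, 0)→(2, 20): d=(-8,20) inclusive
    (4,0)@(9, 1): e=[100,4,12] → █
    (5,0)@(11, 1): e=[134,10,-28] → ·
    (1,1)@(3, 3): e=[0,0,116] → █  [on edge]
    (2,1)@(5, 3): e=[34,6,76] → █
    (3,1)@(7, 3): e=[68,12,36] → █
    (4,1)@(9, 3): e=[102,18,-4] → ·
    (1,2)@(3, 5): e=[2,14,100] → █
    (4,2)@(9, 5): e=[104,32,-20] → ·
    (1,3)@(3, 7): e=[4,28,84] → █
    (4,3)@(9, 7): e=[106,46,-36] → ·
    (1,4)@(3, 9): e=[6,42,68] → █
    (3,4)@(7, 9): e=[74,54,-12] → ·
  covered (17 px):
    · · · · █ ·
    · █ █ █ · ·
    · █ █ █ · ·
    · █ █ █ · ·
    · █ █ · · ·
    · █ █ · · ·
    · █ · · · ·
    · █ · · · ·
    · █ · · · ·
    · · · · · ·
    · · · · · ·

Answer: [36,0,0]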